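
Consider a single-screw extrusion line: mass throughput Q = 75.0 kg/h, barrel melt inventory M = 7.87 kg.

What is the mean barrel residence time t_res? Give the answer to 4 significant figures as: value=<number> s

value=377.8 s

Q_s = Q / 3600 = 75.0 / 3600 = 0.0208333 kg/s
t_res = M / Q_s = 7.87 ÷ 0.0208333 = 377.76 s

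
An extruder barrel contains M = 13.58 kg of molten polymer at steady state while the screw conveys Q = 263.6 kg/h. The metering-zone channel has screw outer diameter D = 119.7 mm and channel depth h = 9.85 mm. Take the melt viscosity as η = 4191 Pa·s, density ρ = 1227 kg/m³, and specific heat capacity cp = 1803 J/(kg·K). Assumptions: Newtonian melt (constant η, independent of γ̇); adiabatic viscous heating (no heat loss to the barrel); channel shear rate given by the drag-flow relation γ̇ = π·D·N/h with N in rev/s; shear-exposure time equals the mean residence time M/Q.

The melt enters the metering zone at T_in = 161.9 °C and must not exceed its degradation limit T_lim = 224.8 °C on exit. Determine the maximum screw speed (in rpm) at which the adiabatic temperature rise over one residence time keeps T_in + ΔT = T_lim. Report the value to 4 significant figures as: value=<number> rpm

Throughput in SI: Q_s = 263.6 kg/h ÷ 3600 s/h = 0.0732222 kg/s
t_res = M / Q_s = 13.58 ÷ 0.0732222 = 185.463 s
Convert to metres: D = 0.1197 m, h = 0.00985 m
Allowable rise: ΔT_a = T_lim − T_in = 224.8 − 161.9 = 62.9 K
Invert ΔT = ηγ̇²t_res/(ρcp) for γ̇: γ̇_max² = ΔT_a ρ cp / (η t_res) = 62.9·1227·1803 / (4191·185.463) = 179.026 s⁻²
Take the square root: γ̇_max = √(179.026) = 13.3801 s⁻¹
N_max = γ̇_max h / (πD) = 13.3801·0.00985/(π·0.1197) = 0.35047 rev/s → ×60 = 21.0282 rpm

value=21.03 rpm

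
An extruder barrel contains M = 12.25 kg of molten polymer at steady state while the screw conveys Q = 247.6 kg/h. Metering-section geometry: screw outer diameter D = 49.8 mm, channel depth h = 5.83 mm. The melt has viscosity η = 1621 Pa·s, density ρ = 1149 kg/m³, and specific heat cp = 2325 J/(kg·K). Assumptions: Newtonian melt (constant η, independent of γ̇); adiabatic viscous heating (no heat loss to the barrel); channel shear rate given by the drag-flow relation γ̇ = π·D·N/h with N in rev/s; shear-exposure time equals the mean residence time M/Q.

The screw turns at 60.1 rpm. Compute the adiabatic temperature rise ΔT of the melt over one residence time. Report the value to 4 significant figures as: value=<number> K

Convert throughput: Q = 247.6 kg/h = 247.6/3600 = 0.0687778 kg/s
t_res = M / Q_s = 12.25 ÷ 0.0687778 = 178.11 s
Geometry in metres: D = 49.8 mm → 0.0498 m, h = 5.83 mm → 0.00583 m; screw speed N = 60.1 rpm = 1.00167 rev/s
γ̇ = π D N / h = (π)(0.0498)(1.00167) / 0.00583 = 26.8803 s⁻¹
Adiabatic rise: ΔT = η γ̇² t_res / (ρ cp) = 1621·(26.8803)²·178.11 / (1149·2325) = 78.0901 K

value=78.09 K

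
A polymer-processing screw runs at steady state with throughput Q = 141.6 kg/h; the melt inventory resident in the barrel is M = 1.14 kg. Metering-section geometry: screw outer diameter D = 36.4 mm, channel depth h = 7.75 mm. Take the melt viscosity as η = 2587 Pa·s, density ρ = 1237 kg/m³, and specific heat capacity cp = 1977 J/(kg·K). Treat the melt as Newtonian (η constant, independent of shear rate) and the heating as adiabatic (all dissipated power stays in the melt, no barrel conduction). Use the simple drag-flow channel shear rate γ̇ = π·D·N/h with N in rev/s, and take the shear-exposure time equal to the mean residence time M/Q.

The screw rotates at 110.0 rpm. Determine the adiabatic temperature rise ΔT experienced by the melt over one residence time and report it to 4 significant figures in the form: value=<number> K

Q_s = Q / 3600 = 141.6 / 3600 = 0.0393333 kg/s
Mean residence time: t_res = M/Q_s = 1.14 kg / 0.0393333 kg/s = 28.9831 s
Geometry in metres: D = 36.4 mm → 0.0364 m, h = 7.75 mm → 0.00775 m; screw speed N = 110.0 rpm = 1.83333 rev/s
Shear rate: γ̇ = πDN/h = π·0.0364·1.83333/0.00775 = 27.0515 s⁻¹
Adiabatic rise: ΔT = η γ̇² t_res / (ρ cp) = 2587·(27.0515)²·28.9831 / (1237·1977) = 22.436 K

value=22.44 K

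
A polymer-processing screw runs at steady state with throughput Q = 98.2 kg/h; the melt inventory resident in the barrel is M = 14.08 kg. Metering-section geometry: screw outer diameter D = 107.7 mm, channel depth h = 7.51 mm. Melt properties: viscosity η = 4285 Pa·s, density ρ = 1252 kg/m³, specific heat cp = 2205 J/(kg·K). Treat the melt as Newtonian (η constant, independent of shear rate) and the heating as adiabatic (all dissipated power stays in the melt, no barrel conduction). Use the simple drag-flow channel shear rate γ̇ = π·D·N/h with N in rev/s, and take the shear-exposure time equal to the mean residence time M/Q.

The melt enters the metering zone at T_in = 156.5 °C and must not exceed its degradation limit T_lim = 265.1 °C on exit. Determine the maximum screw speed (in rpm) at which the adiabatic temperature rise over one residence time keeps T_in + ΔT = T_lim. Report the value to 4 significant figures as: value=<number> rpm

value=15.51 rpm

Throughput in SI: Q_s = 98.2 kg/h ÷ 3600 s/h = 0.0272778 kg/s
t_res = M / Q_s = 14.08 / 0.0272778 = 516.171 s
Geometry in SI: D = 107.7 mm → 0.1077 m, h = 7.51 mm → 0.00751 m
Allowable rise: ΔT_a = T_lim − T_in = 265.1 − 156.5 = 108.6 K
γ̇_max² = ΔT_a·ρ·cp / (η·t_res) = [108.6 × 1252 × 2205] / [4285 × 516.171] = 135.55 s⁻²
Take the square root: γ̇_max = √(135.55) = 11.6426 s⁻¹
Solve γ̇ = πDN/h for N: N_max = γ̇_max·h/(π·D) = 11.6426 × 0.00751 / (π × 0.1077) = 0.258418 rev/s = 15.5051 rpm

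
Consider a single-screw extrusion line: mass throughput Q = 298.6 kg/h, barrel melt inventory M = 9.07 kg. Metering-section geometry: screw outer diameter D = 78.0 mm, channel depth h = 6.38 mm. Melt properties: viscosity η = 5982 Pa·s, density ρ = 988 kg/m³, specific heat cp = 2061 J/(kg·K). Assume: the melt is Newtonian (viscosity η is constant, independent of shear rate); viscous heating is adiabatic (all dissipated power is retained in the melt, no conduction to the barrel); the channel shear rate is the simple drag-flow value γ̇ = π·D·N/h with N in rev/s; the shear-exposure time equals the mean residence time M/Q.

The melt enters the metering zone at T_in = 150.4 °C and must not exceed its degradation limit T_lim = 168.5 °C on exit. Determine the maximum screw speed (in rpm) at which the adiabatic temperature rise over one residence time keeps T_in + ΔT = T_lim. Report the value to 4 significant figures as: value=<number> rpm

Convert throughput: Q = 298.6 kg/h = 298.6/3600 = 0.0829444 kg/s
t_res = M / Q_s = 9.07 ÷ 0.0829444 = 109.35 s
Geometry in SI: D = 78.0 mm → 0.078 m, h = 6.38 mm → 0.00638 m
ΔT_a = T_lim − T_in = 168.5 − 150.4 = 18.1 K
Invert ΔT = ηγ̇²t_res/(ρcp) for γ̇: γ̇_max² = ΔT_a ρ cp / (η t_res) = 18.1·988·2061 / (5982·109.35) = 56.3439 s⁻²
Take the square root: γ̇_max = √(56.3439) = 7.50626 s⁻¹
N_max = γ̇_max h / (πD) = 7.50626·0.00638/(π·0.078) = 0.195434 rev/s → ×60 = 11.726 rpm

value=11.73 rpm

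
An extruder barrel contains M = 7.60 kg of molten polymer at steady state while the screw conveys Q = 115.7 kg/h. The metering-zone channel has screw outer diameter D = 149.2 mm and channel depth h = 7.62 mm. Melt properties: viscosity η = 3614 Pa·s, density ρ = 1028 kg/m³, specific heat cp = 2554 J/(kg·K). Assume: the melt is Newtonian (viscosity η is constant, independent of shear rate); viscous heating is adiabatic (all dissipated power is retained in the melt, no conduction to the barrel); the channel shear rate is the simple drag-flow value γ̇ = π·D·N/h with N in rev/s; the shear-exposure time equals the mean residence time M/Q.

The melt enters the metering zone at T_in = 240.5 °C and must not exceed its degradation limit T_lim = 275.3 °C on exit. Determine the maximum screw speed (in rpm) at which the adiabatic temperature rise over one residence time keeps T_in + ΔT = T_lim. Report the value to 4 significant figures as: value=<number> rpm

value=10.09 rpm

Convert throughput: Q = 115.7 kg/h = 115.7/3600 = 0.0321389 kg/s
t_res = M / Q_s = 7.60 / 0.0321389 = 236.474 s
Geometry in SI: D = 149.2 mm → 0.1492 m, h = 7.62 mm → 0.00762 m
ΔT_a = T_lim − T_in = 275.3 °C − 240.5 °C = 34.8 K
Invert ΔT = ηγ̇²t_res/(ρcp) for γ̇: γ̇_max² = ΔT_a ρ cp / (η t_res) = 34.8·1028·2554 / (3614·236.474) = 106.911 s⁻²
Take the square root: γ̇_max = √(106.911) = 10.3398 s⁻¹
N_max = γ̇_max h / (πD) = 10.3398·0.00762/(π·0.1492) = 0.168092 rev/s → ×60 = 10.0855 rpm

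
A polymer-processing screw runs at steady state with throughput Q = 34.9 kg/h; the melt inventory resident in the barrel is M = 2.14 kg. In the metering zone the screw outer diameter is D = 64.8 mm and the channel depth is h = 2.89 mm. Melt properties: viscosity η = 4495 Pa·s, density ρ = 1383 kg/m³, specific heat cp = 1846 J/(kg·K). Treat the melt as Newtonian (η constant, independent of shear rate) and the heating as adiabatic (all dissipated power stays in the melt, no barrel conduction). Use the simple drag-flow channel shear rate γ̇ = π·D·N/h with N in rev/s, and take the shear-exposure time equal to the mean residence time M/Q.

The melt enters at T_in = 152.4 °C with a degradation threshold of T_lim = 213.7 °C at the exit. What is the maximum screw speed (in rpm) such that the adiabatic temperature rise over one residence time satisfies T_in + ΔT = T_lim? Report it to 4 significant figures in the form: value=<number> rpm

Convert throughput: Q = 34.9 kg/h = 34.9/3600 = 0.00969444 kg/s
Mean residence time: t_res = M/Q_s = 2.14 kg / 0.00969444 kg/s = 220.745 s
Convert to metres: D = 0.0648 m, h = 0.00289 m
ΔT_a = T_lim − T_in = 213.7 − 152.4 = 61.3 K
Invert ΔT = ηγ̇²t_res/(ρcp) for γ̇: γ̇_max² = ΔT_a ρ cp / (η t_res) = 61.3·1383·1846 / (4495·220.745) = 157.723 s⁻²
γ̇_max = sqrt(157.723) = 12.5588 s⁻¹
N_max = γ̇_max·h / (π·D) = 12.5588 · 0.00289 / (π · 0.0648) = 0.178287 rev/s = 10.6972 rpm

value=10.70 rpm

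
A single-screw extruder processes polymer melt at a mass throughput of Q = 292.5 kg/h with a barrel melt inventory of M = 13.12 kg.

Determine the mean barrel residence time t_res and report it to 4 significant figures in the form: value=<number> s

value=161.5 s

Throughput in SI: Q_s = 292.5 kg/h ÷ 3600 s/h = 0.08125 kg/s
t_res = M / Q_s = 13.12 / 0.08125 = 161.477 s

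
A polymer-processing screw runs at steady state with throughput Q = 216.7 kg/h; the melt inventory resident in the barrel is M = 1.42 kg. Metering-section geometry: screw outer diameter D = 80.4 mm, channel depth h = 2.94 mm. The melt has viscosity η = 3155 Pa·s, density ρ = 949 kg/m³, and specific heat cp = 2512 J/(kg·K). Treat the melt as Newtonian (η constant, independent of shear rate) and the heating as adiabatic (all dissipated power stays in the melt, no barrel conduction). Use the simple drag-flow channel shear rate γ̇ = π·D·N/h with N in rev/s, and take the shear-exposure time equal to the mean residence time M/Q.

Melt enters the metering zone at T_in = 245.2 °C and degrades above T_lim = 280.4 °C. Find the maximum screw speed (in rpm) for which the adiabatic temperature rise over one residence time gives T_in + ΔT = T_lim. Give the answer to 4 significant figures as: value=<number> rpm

Q_s = Q / 3600 = 216.7 / 3600 = 0.0601944 kg/s
Mean residence time: t_res = M/Q_s = 1.42 kg / 0.0601944 kg/s = 23.5902 s
Convert to metres: D = 0.0804 m, h = 0.00294 m
Allowable rise: ΔT_a = T_lim − T_in = 280.4 − 245.2 = 35.2 K
γ̇_max² = ΔT_a·ρ·cp / (η·t_res) = [35.2 × 949 × 2512] / [3155 × 23.5902] = 1127.45 s⁻²
γ̇_max = √1127.45 = 33.5775 s⁻¹
N_max = γ̇_max·h / (π·D) = 33.5775 · 0.00294 / (π · 0.0804) = 0.390832 rev/s = 23.4499 rpm

value=23.45 rpm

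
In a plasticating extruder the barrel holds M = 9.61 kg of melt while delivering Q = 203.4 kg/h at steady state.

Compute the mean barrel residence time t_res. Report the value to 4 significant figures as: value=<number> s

Convert throughput: Q = 203.4 kg/h = 203.4/3600 = 0.0565 kg/s
t_res = M / Q_s = 9.61 / 0.0565 = 170.088 s

value=170.1 s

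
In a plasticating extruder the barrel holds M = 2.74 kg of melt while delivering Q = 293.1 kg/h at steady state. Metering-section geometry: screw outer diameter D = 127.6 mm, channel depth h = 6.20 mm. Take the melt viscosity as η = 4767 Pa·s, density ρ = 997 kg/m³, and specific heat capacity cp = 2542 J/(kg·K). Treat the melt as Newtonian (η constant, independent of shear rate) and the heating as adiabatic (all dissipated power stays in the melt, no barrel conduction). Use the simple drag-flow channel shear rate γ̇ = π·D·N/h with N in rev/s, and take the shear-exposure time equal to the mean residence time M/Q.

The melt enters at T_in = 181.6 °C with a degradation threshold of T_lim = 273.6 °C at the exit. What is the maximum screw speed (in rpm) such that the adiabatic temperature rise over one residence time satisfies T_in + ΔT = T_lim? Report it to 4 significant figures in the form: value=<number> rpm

value=35.38 rpm

Convert throughput: Q = 293.1 kg/h = 293.1/3600 = 0.0814167 kg/s
Mean residence time: t_res = M/Q_s = 2.74 kg / 0.0814167 kg/s = 33.654 s
Convert to metres: D = 0.1276 m, h = 0.0062 m
ΔT_a = T_lim − T_in = 273.6 °C − 181.6 °C = 92 K
Invert ΔT = ηγ̇²t_res/(ρcp) for γ̇: γ̇_max² = ΔT_a ρ cp / (η t_res) = 92·997·2542 / (4767·33.654) = 1453.37 s⁻²
γ̇_max = sqrt(1453.37) = 38.1231 s⁻¹
N_max = γ̇_max·h / (π·D) = 38.1231 · 0.0062 / (π · 0.1276) = 0.58963 rev/s = 35.3778 rpm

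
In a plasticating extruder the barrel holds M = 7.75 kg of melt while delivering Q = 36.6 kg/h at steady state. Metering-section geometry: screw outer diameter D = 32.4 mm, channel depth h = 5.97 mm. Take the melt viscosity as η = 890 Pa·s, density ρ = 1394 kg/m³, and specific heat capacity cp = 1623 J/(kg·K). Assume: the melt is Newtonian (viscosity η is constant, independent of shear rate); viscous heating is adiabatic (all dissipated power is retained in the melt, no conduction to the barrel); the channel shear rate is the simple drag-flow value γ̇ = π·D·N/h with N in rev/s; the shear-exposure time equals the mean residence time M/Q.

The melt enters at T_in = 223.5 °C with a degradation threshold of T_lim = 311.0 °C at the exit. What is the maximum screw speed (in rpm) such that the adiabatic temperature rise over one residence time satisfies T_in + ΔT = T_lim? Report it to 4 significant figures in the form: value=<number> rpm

Q_s = Q / 3600 = 36.6 / 3600 = 0.0101667 kg/s
Mean residence time: t_res = M/Q_s = 7.75 kg / 0.0101667 kg/s = 762.295 s
D = 32.4 mm = 0.0324 m;  h = 5.97 mm = 0.00597 m
ΔT_a = T_lim − T_in = 311.0 − 223.5 = 87.5 K
γ̇_max² = ΔT_a·ρ·cp/(η·t_res) = 87.5·1394·1623/(890·762.295) = 291.794 s⁻²
γ̇_max = sqrt(291.794) = 17.082 s⁻¹
N_max = γ̇_max h / (πD) = 17.082·0.00597/(π·0.0324) = 1.00188 rev/s → ×60 = 60.1131 rpm

value=60.11 rpm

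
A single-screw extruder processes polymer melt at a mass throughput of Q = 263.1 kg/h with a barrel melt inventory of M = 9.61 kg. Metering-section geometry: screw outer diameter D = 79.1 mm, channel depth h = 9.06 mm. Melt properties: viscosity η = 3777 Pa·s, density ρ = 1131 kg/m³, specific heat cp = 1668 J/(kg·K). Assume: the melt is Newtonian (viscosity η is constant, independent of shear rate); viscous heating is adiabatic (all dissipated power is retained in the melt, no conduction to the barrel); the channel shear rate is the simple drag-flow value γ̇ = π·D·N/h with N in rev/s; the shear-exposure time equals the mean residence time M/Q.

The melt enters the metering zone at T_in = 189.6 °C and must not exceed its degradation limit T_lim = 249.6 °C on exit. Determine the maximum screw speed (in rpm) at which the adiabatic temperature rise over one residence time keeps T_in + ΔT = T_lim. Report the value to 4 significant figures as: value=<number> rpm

value=33.02 rpm

Q_s = Q / 3600 = 263.1 / 3600 = 0.0730833 kg/s
t_res = M / Q_s = 9.61 ÷ 0.0730833 = 131.494 s
D = 79.1 mm = 0.0791 m;  h = 9.06 mm = 0.00906 m
Allowable rise: ΔT_a = T_lim − T_in = 249.6 − 189.6 = 60 K
γ̇_max² = ΔT_a·ρ·cp / (η·t_res) = [60 × 1131 × 1668] / [3777 × 131.494] = 227.907 s⁻²
γ̇_max = sqrt(227.907) = 15.0966 s⁻¹
Solve γ̇ = πDN/h for N: N_max = γ̇_max·h/(π·D) = 15.0966 × 0.00906 / (π × 0.0791) = 0.550403 rev/s = 33.0242 rpm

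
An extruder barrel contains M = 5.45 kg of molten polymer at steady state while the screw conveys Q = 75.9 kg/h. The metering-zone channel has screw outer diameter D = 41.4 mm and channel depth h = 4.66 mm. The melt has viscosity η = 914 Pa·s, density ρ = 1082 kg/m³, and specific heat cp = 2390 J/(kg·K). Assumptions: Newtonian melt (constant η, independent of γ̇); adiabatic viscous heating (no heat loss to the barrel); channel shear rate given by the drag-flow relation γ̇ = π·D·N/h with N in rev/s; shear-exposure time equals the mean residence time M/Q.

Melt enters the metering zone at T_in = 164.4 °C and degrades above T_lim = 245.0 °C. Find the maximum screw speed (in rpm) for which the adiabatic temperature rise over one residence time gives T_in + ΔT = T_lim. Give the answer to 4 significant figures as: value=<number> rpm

Q_s = Q / 3600 = 75.9 / 3600 = 0.0210833 kg/s
t_res = M / Q_s = 5.45 ÷ 0.0210833 = 258.498 s
Convert to metres: D = 0.0414 m, h = 0.00466 m
ΔT_a = T_lim − T_in = 245.0 − 164.4 = 80.6 K
γ̇_max² = ΔT_a·ρ·cp / (η·t_res) = [80.6 × 1082 × 2390] / [914 × 258.498] = 882.179 s⁻²
Take the square root: γ̇_max = √(882.179) = 29.7015 s⁻¹
Solve γ̇ = πDN/h for N: N_max = γ̇_max·h/(π·D) = 29.7015 × 0.00466 / (π × 0.0414) = 1.06418 rev/s = 63.8507 rpm

value=63.85 rpm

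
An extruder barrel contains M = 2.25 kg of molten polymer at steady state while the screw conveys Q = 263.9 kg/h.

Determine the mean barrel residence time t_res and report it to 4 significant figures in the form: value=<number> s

Throughput in SI: Q_s = 263.9 kg/h ÷ 3600 s/h = 0.0733056 kg/s
Mean residence time: t_res = M/Q_s = 2.25 kg / 0.0733056 kg/s = 30.6934 s

value=30.69 s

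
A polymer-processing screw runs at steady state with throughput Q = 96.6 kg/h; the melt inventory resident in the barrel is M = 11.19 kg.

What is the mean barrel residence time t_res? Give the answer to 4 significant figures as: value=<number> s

Convert throughput: Q = 96.6 kg/h = 96.6/3600 = 0.0268333 kg/s
Mean residence time: t_res = M/Q_s = 11.19 kg / 0.0268333 kg/s = 417.019 s

value=417.0 s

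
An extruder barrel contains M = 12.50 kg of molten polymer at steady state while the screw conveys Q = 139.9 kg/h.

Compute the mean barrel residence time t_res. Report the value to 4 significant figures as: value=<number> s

Convert throughput: Q = 139.9 kg/h = 139.9/3600 = 0.0388611 kg/s
t_res = M / Q_s = 12.50 / 0.0388611 = 321.658 s

value=321.7 s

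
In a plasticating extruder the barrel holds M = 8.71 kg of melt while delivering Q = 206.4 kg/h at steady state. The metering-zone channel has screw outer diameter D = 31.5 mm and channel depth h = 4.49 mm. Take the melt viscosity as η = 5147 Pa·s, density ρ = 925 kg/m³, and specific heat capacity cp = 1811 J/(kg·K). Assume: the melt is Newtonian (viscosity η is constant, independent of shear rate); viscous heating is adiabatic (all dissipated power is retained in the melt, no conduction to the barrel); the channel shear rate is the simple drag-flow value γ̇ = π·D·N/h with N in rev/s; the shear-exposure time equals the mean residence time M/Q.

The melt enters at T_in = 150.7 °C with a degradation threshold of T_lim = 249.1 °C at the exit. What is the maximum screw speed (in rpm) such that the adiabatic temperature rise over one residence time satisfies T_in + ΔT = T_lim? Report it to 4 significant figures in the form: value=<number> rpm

Convert throughput: Q = 206.4 kg/h = 206.4/3600 = 0.0573333 kg/s
t_res = M / Q_s = 8.71 ÷ 0.0573333 = 151.919 s
D = 31.5 mm = 0.0315 m;  h = 4.49 mm = 0.00449 m
ΔT_a = T_lim − T_in = 249.1 °C − 150.7 °C = 98.4 K
γ̇_max² = ΔT_a·ρ·cp/(η·t_res) = 98.4·925·1811/(5147·151.919) = 210.809 s⁻²
γ̇_max = √210.809 = 14.5193 s⁻¹
Solve γ̇ = πDN/h for N: N_max = γ̇_max·h/(π·D) = 14.5193 × 0.00449 / (π × 0.0315) = 0.658766 rev/s = 39.5259 rpm

value=39.53 rpm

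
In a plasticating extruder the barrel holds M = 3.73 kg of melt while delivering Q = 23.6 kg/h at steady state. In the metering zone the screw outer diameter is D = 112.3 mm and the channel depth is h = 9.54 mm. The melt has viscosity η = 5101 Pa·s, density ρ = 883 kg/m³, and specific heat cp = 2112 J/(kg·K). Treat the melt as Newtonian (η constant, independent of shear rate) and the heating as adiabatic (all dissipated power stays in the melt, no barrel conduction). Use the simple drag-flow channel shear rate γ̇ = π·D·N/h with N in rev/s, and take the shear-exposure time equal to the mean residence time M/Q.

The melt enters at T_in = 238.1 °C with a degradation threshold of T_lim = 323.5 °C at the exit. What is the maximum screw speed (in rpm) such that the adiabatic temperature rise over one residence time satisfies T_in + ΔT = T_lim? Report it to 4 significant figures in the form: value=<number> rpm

value=12.02 rpm

Q_s = Q / 3600 = 23.6 / 3600 = 0.00655556 kg/s
Mean residence time: t_res = M/Q_s = 3.73 kg / 0.00655556 kg/s = 568.983 s
Convert to metres: D = 0.1123 m, h = 0.00954 m
Allowable rise: ΔT_a = T_lim − T_in = 323.5 − 238.1 = 85.4 K
γ̇_max² = ΔT_a·ρ·cp / (η·t_res) = [85.4 × 883 × 2112] / [5101 × 568.983] = 54.8729 s⁻²
γ̇_max = √54.8729 = 7.40762 s⁻¹
N_max = γ̇_max·h / (π·D) = 7.40762 · 0.00954 / (π · 0.1123) = 0.200308 rev/s = 12.0185 rpm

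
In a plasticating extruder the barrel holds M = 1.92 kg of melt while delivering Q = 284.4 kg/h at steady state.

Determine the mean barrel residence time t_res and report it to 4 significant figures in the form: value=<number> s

Throughput in SI: Q_s = 284.4 kg/h ÷ 3600 s/h = 0.079 kg/s
t_res = M / Q_s = 1.92 ÷ 0.079 = 24.3038 s

value=24.30 s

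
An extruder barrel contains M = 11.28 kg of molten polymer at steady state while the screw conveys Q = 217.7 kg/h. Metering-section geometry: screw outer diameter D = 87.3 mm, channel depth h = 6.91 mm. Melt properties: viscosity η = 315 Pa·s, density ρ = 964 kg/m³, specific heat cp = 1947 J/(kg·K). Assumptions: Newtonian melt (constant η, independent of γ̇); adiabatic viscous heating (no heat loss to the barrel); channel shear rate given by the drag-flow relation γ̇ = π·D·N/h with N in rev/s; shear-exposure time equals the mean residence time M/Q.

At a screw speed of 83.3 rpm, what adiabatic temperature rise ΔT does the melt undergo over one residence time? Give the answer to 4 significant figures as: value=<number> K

value=95.06 K

Convert throughput: Q = 217.7 kg/h = 217.7/3600 = 0.0604722 kg/s
t_res = M / Q_s = 11.28 / 0.0604722 = 186.532 s
Geometry in metres: D = 87.3 mm → 0.0873 m, h = 6.91 mm → 0.00691 m; screw speed N = 83.3 rpm = 1.38833 rev/s
γ̇ = π D N / h = (π)(0.0873)(1.38833) / 0.00691 = 55.1036 s⁻¹
Adiabatic rise: ΔT = η γ̇² t_res / (ρ cp) = 315·(55.1036)²·186.532 / (964·1947) = 95.0562 K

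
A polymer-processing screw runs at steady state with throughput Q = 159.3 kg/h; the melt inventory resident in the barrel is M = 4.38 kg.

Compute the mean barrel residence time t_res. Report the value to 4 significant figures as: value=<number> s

value=98.98 s

Q_s = Q / 3600 = 159.3 / 3600 = 0.04425 kg/s
Mean residence time: t_res = M/Q_s = 4.38 kg / 0.04425 kg/s = 98.9831 s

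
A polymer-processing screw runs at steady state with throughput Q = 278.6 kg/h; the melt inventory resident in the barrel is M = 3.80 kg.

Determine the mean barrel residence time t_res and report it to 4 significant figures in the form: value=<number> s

Throughput in SI: Q_s = 278.6 kg/h ÷ 3600 s/h = 0.0773889 kg/s
t_res = M / Q_s = 3.80 / 0.0773889 = 49.1027 s

value=49.10 s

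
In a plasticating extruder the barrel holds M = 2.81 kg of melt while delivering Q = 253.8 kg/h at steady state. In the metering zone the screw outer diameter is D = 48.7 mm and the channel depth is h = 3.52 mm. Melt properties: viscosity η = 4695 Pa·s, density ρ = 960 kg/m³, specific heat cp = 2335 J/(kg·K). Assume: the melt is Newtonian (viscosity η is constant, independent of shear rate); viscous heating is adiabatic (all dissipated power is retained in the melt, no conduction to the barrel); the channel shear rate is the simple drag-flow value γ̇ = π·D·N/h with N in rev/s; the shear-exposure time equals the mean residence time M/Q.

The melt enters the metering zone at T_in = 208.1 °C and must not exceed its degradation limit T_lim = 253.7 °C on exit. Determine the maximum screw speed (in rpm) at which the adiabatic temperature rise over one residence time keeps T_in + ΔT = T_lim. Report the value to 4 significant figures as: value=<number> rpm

value=32.26 rpm

Q_s = Q / 3600 = 253.8 / 3600 = 0.0705 kg/s
Mean residence time: t_res = M/Q_s = 2.81 kg / 0.0705 kg/s = 39.8582 s
Convert to metres: D = 0.0487 m, h = 0.00352 m
Allowable rise: ΔT_a = T_lim − T_in = 253.7 − 208.1 = 45.6 K
γ̇_max² = ΔT_a·ρ·cp / (η·t_res) = [45.6 × 960 × 2335] / [4695 × 39.8582] = 546.223 s⁻²
γ̇_max = sqrt(546.223) = 23.3714 s⁻¹
N_max = γ̇_max·h / (π·D) = 23.3714 · 0.00352 / (π · 0.0487) = 0.537711 rev/s = 32.2627 rpm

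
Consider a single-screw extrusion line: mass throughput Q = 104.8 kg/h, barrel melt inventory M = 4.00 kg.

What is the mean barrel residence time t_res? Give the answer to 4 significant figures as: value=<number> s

Q_s = Q / 3600 = 104.8 / 3600 = 0.0291111 kg/s
t_res = M / Q_s = 4.00 / 0.0291111 = 137.405 s

value=137.4 s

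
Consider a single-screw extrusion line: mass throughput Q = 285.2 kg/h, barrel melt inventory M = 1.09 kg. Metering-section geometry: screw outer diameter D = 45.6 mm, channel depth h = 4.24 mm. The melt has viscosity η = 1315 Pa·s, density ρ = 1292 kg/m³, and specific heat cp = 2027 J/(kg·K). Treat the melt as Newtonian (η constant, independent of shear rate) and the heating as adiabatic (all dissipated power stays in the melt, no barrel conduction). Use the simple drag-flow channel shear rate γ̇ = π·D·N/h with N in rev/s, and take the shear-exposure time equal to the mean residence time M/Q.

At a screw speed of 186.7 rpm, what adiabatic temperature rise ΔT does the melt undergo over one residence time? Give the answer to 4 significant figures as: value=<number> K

Q_s = Q / 3600 = 285.2 / 3600 = 0.0792222 kg/s
t_res = M / Q_s = 1.09 / 0.0792222 = 13.7588 s
Convert to SI: D = 0.0456 m, h = 0.00424 m, N = 186.7/60 = 3.11167 rev/s
γ̇ = π D N / h = (π)(0.0456)(3.11167) / 0.00424 = 105.134 s⁻¹
Adiabatic rise: ΔT = η γ̇² t_res / (ρ cp) = 1315·(105.134)²·13.7588 / (1292·2027) = 76.3612 K

value=76.36 K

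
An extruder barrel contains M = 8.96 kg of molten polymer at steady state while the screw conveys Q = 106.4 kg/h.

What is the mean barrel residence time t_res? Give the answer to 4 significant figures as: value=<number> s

value=303.2 s

Q_s = Q / 3600 = 106.4 / 3600 = 0.0295556 kg/s
Mean residence time: t_res = M/Q_s = 8.96 kg / 0.0295556 kg/s = 303.158 s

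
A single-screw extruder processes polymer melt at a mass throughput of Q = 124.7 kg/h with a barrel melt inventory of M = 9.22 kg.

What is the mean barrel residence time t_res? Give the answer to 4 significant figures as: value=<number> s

Convert throughput: Q = 124.7 kg/h = 124.7/3600 = 0.0346389 kg/s
Mean residence time: t_res = M/Q_s = 9.22 kg / 0.0346389 kg/s = 266.175 s

value=266.2 s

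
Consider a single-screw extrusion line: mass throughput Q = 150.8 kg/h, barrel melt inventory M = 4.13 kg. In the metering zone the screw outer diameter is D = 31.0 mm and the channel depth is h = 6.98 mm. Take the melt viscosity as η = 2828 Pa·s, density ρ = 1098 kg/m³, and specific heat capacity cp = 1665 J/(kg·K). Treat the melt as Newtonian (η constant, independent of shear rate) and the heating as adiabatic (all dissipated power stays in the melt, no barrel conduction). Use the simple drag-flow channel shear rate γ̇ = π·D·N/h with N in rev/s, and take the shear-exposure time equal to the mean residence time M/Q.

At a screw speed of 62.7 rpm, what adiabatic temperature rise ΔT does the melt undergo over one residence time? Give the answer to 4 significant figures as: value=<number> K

value=32.42 K

Q_s = Q / 3600 = 150.8 / 3600 = 0.0418889 kg/s
t_res = M / Q_s = 4.13 / 0.0418889 = 98.5942 s
Convert to SI: D = 0.031 m, h = 0.00698 m, N = 62.7/60 = 1.045 rev/s
Shear rate: γ̇ = πDN/h = π·0.031·1.045/0.00698 = 14.5805 s⁻¹
Adiabatic rise: ΔT = η γ̇² t_res / (ρ cp) = 2828·(14.5805)²·98.5942 / (1098·1665) = 32.4234 K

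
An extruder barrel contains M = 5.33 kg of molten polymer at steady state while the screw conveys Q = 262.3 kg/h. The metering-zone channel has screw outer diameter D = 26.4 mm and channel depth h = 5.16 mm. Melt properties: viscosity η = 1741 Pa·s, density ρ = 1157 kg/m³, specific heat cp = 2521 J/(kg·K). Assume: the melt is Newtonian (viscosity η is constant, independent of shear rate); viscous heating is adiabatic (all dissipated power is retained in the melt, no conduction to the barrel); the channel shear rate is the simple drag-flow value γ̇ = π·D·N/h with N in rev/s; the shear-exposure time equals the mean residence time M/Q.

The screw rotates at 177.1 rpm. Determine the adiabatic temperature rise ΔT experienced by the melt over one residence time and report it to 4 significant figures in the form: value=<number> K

Throughput in SI: Q_s = 262.3 kg/h ÷ 3600 s/h = 0.0728611 kg/s
t_res = M / Q_s = 5.33 ÷ 0.0728611 = 73.1529 s
D = 26.4 mm = 0.0264 m;  h = 5.16 mm = 0.00516 m;  N = 177.1 rpm / 60 = 2.95167 rev/s
γ̇ = π·D·N / h = π · 0.0264 · 2.95167 / 0.00516 = 47.4429 s⁻¹
ΔT = η·γ̇²·t_res/(ρ·cp) = [1741 × 47.4429² × 73.1529] / [1157 × 2521] = 98.2804 K

value=98.28 K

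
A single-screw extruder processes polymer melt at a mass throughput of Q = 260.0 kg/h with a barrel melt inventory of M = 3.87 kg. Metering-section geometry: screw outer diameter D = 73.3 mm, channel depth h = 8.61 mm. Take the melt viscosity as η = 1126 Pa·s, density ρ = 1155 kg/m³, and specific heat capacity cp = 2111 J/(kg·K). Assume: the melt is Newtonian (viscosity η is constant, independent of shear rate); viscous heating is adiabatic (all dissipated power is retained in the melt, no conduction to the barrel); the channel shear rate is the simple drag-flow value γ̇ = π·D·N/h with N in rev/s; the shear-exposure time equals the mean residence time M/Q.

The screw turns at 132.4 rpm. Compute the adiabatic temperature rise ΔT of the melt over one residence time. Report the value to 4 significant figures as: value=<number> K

value=86.20 K

Convert throughput: Q = 260.0 kg/h = 260.0/3600 = 0.0722222 kg/s
t_res = M / Q_s = 3.87 ÷ 0.0722222 = 53.5846 s
Geometry in metres: D = 73.3 mm → 0.0733 m, h = 8.61 mm → 0.00861 m; screw speed N = 132.4 rpm = 2.20667 rev/s
Shear rate: γ̇ = πDN/h = π·0.0733·2.20667/0.00861 = 59.0184 s⁻¹
Adiabatic rise: ΔT = η γ̇² t_res / (ρ cp) = 1126·(59.0184)²·53.5846 / (1155·2111) = 86.1952 K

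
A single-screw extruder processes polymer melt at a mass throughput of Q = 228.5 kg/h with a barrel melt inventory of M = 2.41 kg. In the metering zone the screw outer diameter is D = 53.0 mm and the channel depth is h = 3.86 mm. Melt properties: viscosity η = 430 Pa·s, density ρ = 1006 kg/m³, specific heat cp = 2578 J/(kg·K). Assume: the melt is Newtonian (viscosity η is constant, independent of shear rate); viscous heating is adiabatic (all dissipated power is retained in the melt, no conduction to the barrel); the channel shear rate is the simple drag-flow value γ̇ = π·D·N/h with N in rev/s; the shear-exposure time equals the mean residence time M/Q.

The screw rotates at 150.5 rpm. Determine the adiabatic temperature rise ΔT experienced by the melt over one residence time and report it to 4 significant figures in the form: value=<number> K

Convert throughput: Q = 228.5 kg/h = 228.5/3600 = 0.0634722 kg/s
t_res = M / Q_s = 2.41 / 0.0634722 = 37.9694 s
Geometry in metres: D = 53.0 mm → 0.053 m, h = 3.86 mm → 0.00386 m; screw speed N = 150.5 rpm = 2.50833 rev/s
γ̇ = π D N / h = (π)(0.053)(2.50833) / 0.00386 = 108.199 s⁻¹
Adiabatic rise: ΔT = η γ̇² t_res / (ρ cp) = 430·(108.199)²·37.9694 / (1006·2578) = 73.7001 K

value=73.70 K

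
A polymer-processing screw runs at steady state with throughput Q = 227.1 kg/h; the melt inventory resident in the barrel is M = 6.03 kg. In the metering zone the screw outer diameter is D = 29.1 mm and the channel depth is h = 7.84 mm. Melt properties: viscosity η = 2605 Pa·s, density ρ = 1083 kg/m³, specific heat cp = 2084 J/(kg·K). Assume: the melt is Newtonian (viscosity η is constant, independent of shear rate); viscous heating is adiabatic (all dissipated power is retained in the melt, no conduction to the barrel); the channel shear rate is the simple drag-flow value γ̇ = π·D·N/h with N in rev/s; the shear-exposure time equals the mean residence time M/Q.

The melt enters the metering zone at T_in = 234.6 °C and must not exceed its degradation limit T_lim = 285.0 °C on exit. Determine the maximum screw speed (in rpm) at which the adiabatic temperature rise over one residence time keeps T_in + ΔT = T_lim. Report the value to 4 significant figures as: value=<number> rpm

value=110.0 rpm

Throughput in SI: Q_s = 227.1 kg/h ÷ 3600 s/h = 0.0630833 kg/s
t_res = M / Q_s = 6.03 / 0.0630833 = 95.5878 s
Convert to metres: D = 0.0291 m, h = 0.00784 m
ΔT_a = T_lim − T_in = 285.0 °C − 234.6 °C = 50.4 K
Invert ΔT = ηγ̇²t_res/(ρcp) for γ̇: γ̇_max² = ΔT_a ρ cp / (η t_res) = 50.4·1083·2084 / (2605·95.5878) = 456.821 s⁻²
Take the square root: γ̇_max = √(456.821) = 21.3734 s⁻¹
N_max = γ̇_max h / (πD) = 21.3734·0.00784/(π·0.0291) = 1.83293 rev/s → ×60 = 109.976 rpm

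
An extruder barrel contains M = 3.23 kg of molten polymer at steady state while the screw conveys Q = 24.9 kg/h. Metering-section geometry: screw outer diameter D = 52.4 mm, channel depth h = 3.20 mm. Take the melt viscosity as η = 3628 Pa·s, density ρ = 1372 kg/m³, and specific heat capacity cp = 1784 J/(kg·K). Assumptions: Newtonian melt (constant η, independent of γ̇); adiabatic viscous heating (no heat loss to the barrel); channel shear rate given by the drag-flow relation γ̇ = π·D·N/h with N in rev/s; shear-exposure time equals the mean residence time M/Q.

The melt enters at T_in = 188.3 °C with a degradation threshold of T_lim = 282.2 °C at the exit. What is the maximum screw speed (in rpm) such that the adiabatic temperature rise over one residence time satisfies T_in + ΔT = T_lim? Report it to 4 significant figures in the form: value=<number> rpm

value=13.58 rpm

Throughput in SI: Q_s = 24.9 kg/h ÷ 3600 s/h = 0.00691667 kg/s
t_res = M / Q_s = 3.23 ÷ 0.00691667 = 466.988 s
Geometry in SI: D = 52.4 mm → 0.0524 m, h = 3.20 mm → 0.0032 m
ΔT_a = T_lim − T_in = 282.2 − 188.3 = 93.9 K
γ̇_max² = ΔT_a·ρ·cp/(η·t_res) = 93.9·1372·1784/(3628·466.988) = 135.657 s⁻²
γ̇_max = √135.657 = 11.6472 s⁻¹
Solve γ̇ = πDN/h for N: N_max = γ̇_max·h/(π·D) = 11.6472 × 0.0032 / (π × 0.0524) = 0.226407 rev/s = 13.5844 rpm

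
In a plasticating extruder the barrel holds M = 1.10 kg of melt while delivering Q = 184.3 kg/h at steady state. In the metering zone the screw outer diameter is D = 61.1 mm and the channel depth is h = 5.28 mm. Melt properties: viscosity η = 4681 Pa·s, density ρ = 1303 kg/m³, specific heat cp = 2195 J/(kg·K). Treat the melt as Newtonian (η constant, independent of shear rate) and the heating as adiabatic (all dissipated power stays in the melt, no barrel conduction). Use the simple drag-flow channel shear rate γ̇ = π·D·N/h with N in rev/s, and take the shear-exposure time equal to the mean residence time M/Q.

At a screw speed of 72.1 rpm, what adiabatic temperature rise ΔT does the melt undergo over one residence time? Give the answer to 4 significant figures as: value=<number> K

value=67.11 K

Throughput in SI: Q_s = 184.3 kg/h ÷ 3600 s/h = 0.0511944 kg/s
t_res = M / Q_s = 1.10 / 0.0511944 = 21.4867 s
D = 61.1 mm = 0.0611 m;  h = 5.28 mm = 0.00528 m;  N = 72.1 rpm / 60 = 1.20167 rev/s
Shear rate: γ̇ = πDN/h = π·0.0611·1.20167/0.00528 = 43.6859 s⁻¹
Adiabatic rise: ΔT = η γ̇² t_res / (ρ cp) = 4681·(43.6859)²·21.4867 / (1303·2195) = 67.1138 K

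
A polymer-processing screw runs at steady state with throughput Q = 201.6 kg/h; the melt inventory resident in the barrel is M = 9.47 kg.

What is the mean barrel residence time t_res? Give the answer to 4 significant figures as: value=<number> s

value=169.1 s

Q_s = Q / 3600 = 201.6 / 3600 = 0.056 kg/s
t_res = M / Q_s = 9.47 ÷ 0.056 = 169.107 s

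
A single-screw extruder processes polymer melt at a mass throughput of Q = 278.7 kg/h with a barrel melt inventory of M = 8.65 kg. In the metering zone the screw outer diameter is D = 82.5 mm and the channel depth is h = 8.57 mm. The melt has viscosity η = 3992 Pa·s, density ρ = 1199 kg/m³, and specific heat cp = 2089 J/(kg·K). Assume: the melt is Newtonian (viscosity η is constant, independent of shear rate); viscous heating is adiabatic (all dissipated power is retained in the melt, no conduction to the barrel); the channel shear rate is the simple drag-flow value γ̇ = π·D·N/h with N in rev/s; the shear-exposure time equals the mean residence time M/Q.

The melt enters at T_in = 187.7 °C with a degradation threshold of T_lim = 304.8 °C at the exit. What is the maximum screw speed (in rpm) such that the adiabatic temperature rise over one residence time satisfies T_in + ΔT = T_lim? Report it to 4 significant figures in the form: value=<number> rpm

Convert throughput: Q = 278.7 kg/h = 278.7/3600 = 0.0774167 kg/s
t_res = M / Q_s = 8.65 ÷ 0.0774167 = 111.733 s
D = 82.5 mm = 0.0825 m;  h = 8.57 mm = 0.00857 m
ΔT_a = T_lim − T_in = 304.8 °C − 187.7 °C = 117.1 K
γ̇_max² = ΔT_a·ρ·cp / (η·t_res) = [117.1 × 1199 × 2089] / [3992 × 111.733] = 657.571 s⁻²
Take the square root: γ̇_max = √(657.571) = 25.6431 s⁻¹
N_max = γ̇_max·h / (π·D) = 25.6431 · 0.00857 / (π · 0.0825) = 0.847907 rev/s = 50.8744 rpm

value=50.87 rpm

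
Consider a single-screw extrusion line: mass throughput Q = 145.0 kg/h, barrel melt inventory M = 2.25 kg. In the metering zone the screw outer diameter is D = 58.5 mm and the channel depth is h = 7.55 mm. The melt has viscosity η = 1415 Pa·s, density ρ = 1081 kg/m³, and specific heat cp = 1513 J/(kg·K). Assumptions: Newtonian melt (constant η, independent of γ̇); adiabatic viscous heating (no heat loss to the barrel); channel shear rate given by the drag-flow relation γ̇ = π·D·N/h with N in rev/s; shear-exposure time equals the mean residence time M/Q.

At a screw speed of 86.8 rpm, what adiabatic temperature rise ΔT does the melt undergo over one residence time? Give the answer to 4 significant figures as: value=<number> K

value=59.93 K

Q_s = Q / 3600 = 145.0 / 3600 = 0.0402778 kg/s
t_res = M / Q_s = 2.25 ÷ 0.0402778 = 55.8621 s
Geometry in metres: D = 58.5 mm → 0.0585 m, h = 7.55 mm → 0.00755 m; screw speed N = 86.8 rpm = 1.44667 rev/s
γ̇ = π·D·N / h = π · 0.0585 · 1.44667 / 0.00755 = 35.215 s⁻¹
ΔT = η·γ̇²·t_res/(ρ·cp) = [1415 × 35.215² × 55.8621] / [1081 × 1513] = 59.9326 K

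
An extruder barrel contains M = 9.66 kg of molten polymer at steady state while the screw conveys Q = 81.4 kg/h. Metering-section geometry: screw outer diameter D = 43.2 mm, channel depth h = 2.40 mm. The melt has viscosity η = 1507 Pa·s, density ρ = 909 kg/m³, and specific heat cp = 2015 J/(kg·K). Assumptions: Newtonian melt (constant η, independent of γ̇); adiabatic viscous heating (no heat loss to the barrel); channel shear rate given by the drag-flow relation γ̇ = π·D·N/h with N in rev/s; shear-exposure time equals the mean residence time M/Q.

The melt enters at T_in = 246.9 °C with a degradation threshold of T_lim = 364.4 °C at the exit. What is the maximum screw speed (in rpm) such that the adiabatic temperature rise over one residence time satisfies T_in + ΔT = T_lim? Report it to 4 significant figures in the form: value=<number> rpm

value=19.40 rpm

Throughput in SI: Q_s = 81.4 kg/h ÷ 3600 s/h = 0.0226111 kg/s
t_res = M / Q_s = 9.66 ÷ 0.0226111 = 427.224 s
Geometry in SI: D = 43.2 mm → 0.0432 m, h = 2.40 mm → 0.0024 m
ΔT_a = T_lim − T_in = 364.4 − 246.9 = 117.5 K
γ̇_max² = ΔT_a·ρ·cp / (η·t_res) = [117.5 × 909 × 2015] / [1507 × 427.224] = 334.278 s⁻²
Take the square root: γ̇_max = √(334.278) = 18.2833 s⁻¹
N_max = γ̇_max h / (πD) = 18.2833·0.0024/(π·0.0432) = 0.323319 rev/s → ×60 = 19.3992 rpm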